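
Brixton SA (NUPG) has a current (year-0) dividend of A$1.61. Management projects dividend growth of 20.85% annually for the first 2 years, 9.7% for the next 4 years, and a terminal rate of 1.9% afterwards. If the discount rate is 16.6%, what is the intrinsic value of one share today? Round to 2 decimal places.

A$18.74

Three-stage DDM. Project D₁…D_6; terminal Gordon value at t=6 with g = 0.019; discount at r = 0.166.
D_1 = 1.9457
D_2 = 2.3514
D_3 = 2.5794
D_4 = 2.8296
D_5 = 3.1041
D_6 = 3.4052
TV_6 = 3.4699/(0.166−0.019) = 23.6049
P₀ = Σ Dₜ/(1+r)ᵗ + TV_6/(1+r)^6 = 18.7447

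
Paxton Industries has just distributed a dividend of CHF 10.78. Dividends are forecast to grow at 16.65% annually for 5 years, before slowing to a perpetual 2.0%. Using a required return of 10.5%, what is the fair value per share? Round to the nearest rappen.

CHF 233.19

Two-stage DDM. Project D₁…D_5 at 0.1665, terminal growth 0.02, discount at r = 0.105.
D_1 = 12.5749
D_2 = 14.6686
D_3 = 17.1109
D_4 = 19.9599
D_5 = 23.2832
Terminal value at t=5: TV = D_6/(r−g) = 23.7489/(0.105−0.02) = 279.3983
P₀ = 12.5749/(1+0.105)^1 + 14.6686/(1+0.105)^2 + 17.1109/(1+0.105)^3 + 19.9599/(1+0.105)^4 + 23.2832/(1+0.105)^5 + 279.3983/(1+0.105)^5 = 233.1907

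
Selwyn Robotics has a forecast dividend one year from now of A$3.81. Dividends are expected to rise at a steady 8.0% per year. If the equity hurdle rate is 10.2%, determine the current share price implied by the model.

Gordon growth model: P₀ = D₁/(r − g), with D₁ = 3.81 given directly.
P₀ = 3.8100 / (0.102 − 0.08) = 3.8100 / 0.022 = 173.1818

A$173.18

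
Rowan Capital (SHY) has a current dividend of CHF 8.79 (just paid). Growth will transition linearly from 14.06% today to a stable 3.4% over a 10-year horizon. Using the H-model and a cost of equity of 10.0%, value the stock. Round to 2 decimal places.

H-model: P₀ = D₀[(1+g_L) + H(g_S−g_L)]/(r−g_L), with H = 10/2 = 5.
P₀ = 8.79 × [(1+0.034) + 5×(0.1406−0.034)] / (0.1−0.034)
   = 8.79 × 1.5670 / 0.066 = 208.6959

CHF 208.70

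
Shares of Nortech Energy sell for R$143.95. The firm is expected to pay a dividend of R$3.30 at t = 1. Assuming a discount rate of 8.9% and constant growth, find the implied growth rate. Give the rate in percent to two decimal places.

6.61%

From P₀ = D₁/(r − g), the implied growth is g = r − D₁/P₀.
g = 0.089 − 3.30/143.95 = 0.089 − 0.02292 = 0.06608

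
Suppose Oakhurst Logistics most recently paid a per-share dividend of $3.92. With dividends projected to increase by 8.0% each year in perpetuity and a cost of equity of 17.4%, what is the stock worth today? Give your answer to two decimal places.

$45.04

Gordon growth model: P₀ = D₁/(r − g). D₁ = 3.92 × (1 + 0.08) = 4.2336.
P₀ = 4.2336 / (0.174 − 0.08) = 4.2336 / 0.094 = 45.0383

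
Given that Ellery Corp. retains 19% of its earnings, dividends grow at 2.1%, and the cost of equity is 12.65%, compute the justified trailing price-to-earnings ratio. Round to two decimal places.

Payout ratio b = 1 − 0.19 = 0.81.
Justified trailing P/E = b(1+g)/(r−g) = 0.81×(1+0.021)/(0.1265−0.021) = 7.8390

7.84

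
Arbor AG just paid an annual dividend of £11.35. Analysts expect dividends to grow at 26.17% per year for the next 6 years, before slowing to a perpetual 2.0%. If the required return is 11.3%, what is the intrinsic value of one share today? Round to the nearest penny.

Two-stage DDM. Project D₁…D_6 at 0.2617, terminal growth 0.02, discount at r = 0.113.
D_1 = 14.3203
D_2 = 18.0679
D_3 = 22.7963
D_4 = 28.7621
D_5 = 36.2891
D_6 = 45.7860
Terminal value at t=6: TV = D_7/(r−g) = 46.7017/(0.113−0.02) = 502.1688
P₀ = 14.3203/(1+0.113)^1 + 18.0679/(1+0.113)^2 + 22.7963/(1+0.113)^3 + 28.7621/(1+0.113)^4 + 36.2891/(1+0.113)^5 + 45.7860/(1+0.113)^6 + 502.1688/(1+0.113)^6 = 372.2289

£372.23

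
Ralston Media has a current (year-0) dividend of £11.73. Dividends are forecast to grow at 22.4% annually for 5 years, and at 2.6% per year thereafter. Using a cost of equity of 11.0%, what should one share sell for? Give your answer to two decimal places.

£312.99

Two-stage DDM. Project D₁…D_5 at 0.224, terminal growth 0.026, discount at r = 0.11.
D_1 = 14.3575
D_2 = 17.5736
D_3 = 21.5101
D_4 = 26.3284
D_5 = 32.2259
Terminal value at t=5: TV = D_6/(r−g) = 33.0638/(0.11−0.026) = 393.6164
P₀ = 14.3575/(1+0.11)^1 + 17.5736/(1+0.11)^2 + 21.5101/(1+0.11)^3 + 26.3284/(1+0.11)^4 + 32.2259/(1+0.11)^5 + 393.6164/(1+0.11)^5 = 312.9858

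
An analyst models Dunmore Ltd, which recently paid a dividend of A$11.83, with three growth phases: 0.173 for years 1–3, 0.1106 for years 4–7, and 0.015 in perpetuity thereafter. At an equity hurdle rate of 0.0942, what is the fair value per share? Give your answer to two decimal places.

A$299.60

Three-stage DDM. Project D₁…D_7; terminal Gordon value at t=7 with g = 0.015; discount at r = 0.0942.
D_1 = 13.8766
D_2 = 16.2772
D_3 = 19.0932
D_4 = 21.2049
D_5 = 23.5502
D_6 = 26.1548
D_7 = 29.0475
TV_7 = 29.4833/(0.0942−0.015) = 372.2634
P₀ = Σ Dₜ/(1+r)ᵗ + TV_7/(1+r)^7 = 299.5981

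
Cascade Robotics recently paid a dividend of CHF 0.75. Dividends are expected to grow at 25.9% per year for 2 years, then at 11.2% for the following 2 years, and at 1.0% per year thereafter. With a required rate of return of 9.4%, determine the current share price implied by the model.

Three-stage DDM. Project D₁…D_4; terminal Gordon value at t=4 with g = 0.01; discount at r = 0.094.
D_1 = 0.9442
D_2 = 1.1888
D_3 = 1.3220
D_4 = 1.4700
TV_4 = 1.4847/(0.094−0.01) = 17.6752
P₀ = Σ Dₜ/(1+r)ᵗ + TV_4/(1+r)^4 = 16.2317

CHF 16.23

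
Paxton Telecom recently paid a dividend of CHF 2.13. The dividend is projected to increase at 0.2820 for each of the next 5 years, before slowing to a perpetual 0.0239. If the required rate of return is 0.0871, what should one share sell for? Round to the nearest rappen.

CHF 96.65

Two-stage DDM. Project D₁…D_5 at 0.282, terminal growth 0.0239, discount at r = 0.0871.
D_1 = 2.7307
D_2 = 3.5007
D_3 = 4.4879
D_4 = 5.7535
D_5 = 7.3760
Terminal value at t=5: TV = D_6/(r−g) = 7.5523/(0.0871−0.0239) = 119.4979
P₀ = 2.7307/(1+0.0871)^1 + 3.5007/(1+0.0871)^2 + 4.4879/(1+0.0871)^3 + 5.7535/(1+0.0871)^4 + 7.3760/(1+0.0871)^5 + 119.4979/(1+0.0871)^5 = 96.6520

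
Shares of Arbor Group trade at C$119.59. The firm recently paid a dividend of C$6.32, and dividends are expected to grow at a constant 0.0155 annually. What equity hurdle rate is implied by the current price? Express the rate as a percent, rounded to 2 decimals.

6.92%

Rearranging the constant-growth DDM: r = D₁/P₀ + g.
D₁ = 6.32 × (1 + 0.0155) = 6.4180.
r = 6.4180 / 119.59 + 0.0155 = 0.05367 + 0.0155 = 0.06917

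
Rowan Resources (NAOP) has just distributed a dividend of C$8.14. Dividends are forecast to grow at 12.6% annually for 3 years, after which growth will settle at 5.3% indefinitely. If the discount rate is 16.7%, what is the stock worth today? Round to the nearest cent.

Two-stage DDM. Project D₁…D_3 at 0.126, terminal growth 0.053, discount at r = 0.167.
D_1 = 9.1656
D_2 = 10.3205
D_3 = 11.6209
Terminal value at t=3: TV = D_4/(r−g) = 12.2368/(0.167−0.053) = 107.3404
P₀ = 9.1656/(1+0.167)^1 + 10.3205/(1+0.167)^2 + 11.6209/(1+0.167)^3 + 107.3404/(1+0.167)^3 = 90.2823

C$90.28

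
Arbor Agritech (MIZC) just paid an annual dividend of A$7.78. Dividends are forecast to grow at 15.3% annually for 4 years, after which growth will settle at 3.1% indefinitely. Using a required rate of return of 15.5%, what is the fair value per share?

Two-stage DDM. Project D₁…D_4 at 0.153, terminal growth 0.031, discount at r = 0.155.
D_1 = 8.9703
D_2 = 10.3428
D_3 = 11.9253
D_4 = 13.7498
Terminal value at t=4: TV = D_5/(r−g) = 14.1761/(0.155−0.031) = 114.3231
P₀ = 8.9703/(1+0.155)^1 + 10.3428/(1+0.155)^2 + 11.9253/(1+0.155)^3 + 13.7498/(1+0.155)^4 + 114.3231/(1+0.155)^4 = 95.2256

A$95.23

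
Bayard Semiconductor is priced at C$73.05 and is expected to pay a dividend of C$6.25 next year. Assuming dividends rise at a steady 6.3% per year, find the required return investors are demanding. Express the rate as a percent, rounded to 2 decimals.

14.86%

Rearranging the constant-growth DDM: r = D₁/P₀ + g.
r = 6.2500 / 73.05 + 0.063 = 0.08556 + 0.063 = 0.14856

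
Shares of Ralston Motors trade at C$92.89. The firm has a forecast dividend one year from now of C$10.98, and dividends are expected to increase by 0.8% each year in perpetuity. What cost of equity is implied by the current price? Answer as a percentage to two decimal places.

12.62%

Rearranging the constant-growth DDM: r = D₁/P₀ + g.
r = 10.9800 / 92.89 + 0.008 = 0.11820 + 0.008 = 0.12620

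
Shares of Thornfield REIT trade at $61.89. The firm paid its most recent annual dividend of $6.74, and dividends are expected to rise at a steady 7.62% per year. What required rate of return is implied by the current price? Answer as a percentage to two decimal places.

19.34%

Rearranging the constant-growth DDM: r = D₁/P₀ + g.
D₁ = 6.74 × (1 + 0.0762) = 7.2536.
r = 7.2536 / 61.89 + 0.0762 = 0.11720 + 0.0762 = 0.19340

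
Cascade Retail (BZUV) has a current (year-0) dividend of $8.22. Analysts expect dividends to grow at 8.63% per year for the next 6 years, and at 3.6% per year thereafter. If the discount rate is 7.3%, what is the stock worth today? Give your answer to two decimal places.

$299.32

Two-stage DDM. Project D₁…D_6 at 0.0863, terminal growth 0.036, discount at r = 0.073.
D_1 = 8.9294
D_2 = 9.7000
D_3 = 10.5371
D_4 = 11.4465
D_5 = 12.4343
D_6 = 13.5074
Terminal value at t=6: TV = D_7/(r−g) = 13.9936/(0.073−0.036) = 378.2061
P₀ = 8.9294/(1+0.073)^1 + 9.7000/(1+0.073)^2 + 10.5371/(1+0.073)^3 + 11.4465/(1+0.073)^4 + 12.4343/(1+0.073)^5 + 13.5074/(1+0.073)^6 + 378.2061/(1+0.073)^6 = 299.3209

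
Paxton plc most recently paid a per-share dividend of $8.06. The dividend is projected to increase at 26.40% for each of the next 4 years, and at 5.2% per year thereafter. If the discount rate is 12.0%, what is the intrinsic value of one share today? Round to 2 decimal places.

$246.31

Two-stage DDM. Project D₁…D_4 at 0.264, terminal growth 0.052, discount at r = 0.12.
D_1 = 10.1878
D_2 = 12.8774
D_3 = 16.2771
D_4 = 20.5742
Terminal value at t=4: TV = D_5/(r−g) = 21.6441/(0.12−0.052) = 318.2953
P₀ = 10.1878/(1+0.12)^1 + 12.8774/(1+0.12)^2 + 16.2771/(1+0.12)^3 + 20.5742/(1+0.12)^4 + 318.2953/(1+0.12)^4 = 246.3055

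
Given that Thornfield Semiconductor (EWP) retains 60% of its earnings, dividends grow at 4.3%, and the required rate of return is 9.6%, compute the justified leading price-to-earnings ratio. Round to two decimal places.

7.55

Payout ratio b = 1 − 0.60 = 0.40.
Justified leading P/E = b/(r−g) = 0.40/(0.096−0.043) = 7.5472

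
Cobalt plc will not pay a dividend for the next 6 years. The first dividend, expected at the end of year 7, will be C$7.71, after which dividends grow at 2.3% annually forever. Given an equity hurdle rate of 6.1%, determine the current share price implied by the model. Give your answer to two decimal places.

Deferred-dividend DDM. At t=6 the remaining stream is a growing perpetuity with first payment D_7 = 7.71.
V_6 = D_7/(r−g) = 7.71/(0.061−0.023) = 202.8947
P₀ = V_6/(1+r)^6 = 202.8947/(1+0.061)^6 = 142.2258

C$142.23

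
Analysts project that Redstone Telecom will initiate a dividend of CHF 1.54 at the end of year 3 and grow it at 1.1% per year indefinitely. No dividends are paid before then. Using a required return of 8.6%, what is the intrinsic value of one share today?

CHF 17.41

Deferred-dividend DDM. At t=2 the remaining stream is a growing perpetuity with first payment D_3 = 1.54.
V_2 = D_3/(r−g) = 1.54/(0.086−0.011) = 20.5333
P₀ = V_2/(1+r)^2 = 20.5333/(1+0.086)^2 = 17.4100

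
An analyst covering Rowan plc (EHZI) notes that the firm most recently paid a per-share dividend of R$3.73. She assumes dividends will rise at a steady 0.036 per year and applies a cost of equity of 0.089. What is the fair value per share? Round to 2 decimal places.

Gordon growth model: P₀ = D₁/(r − g). D₁ = 3.73 × (1 + 0.036) = 3.8643.
P₀ = 3.8643 / (0.089 − 0.036) = 3.8643 / 0.053 = 72.9109

R$72.91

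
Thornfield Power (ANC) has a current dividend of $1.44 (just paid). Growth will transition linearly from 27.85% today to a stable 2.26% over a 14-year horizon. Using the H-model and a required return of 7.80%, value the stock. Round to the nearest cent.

H-model: P₀ = D₀[(1+g_L) + H(g_S−g_L)]/(r−g_L), with H = 14/2 = 7.
P₀ = 1.44 × [(1+0.0226) + 7×(0.2785−0.0226)] / (0.078−0.0226)
   = 1.44 × 2.8139 / 0.0554 = 73.1411

$73.14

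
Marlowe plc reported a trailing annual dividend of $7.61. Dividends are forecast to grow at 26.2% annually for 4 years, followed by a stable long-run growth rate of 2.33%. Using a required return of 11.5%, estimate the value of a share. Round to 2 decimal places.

Two-stage DDM. Project D₁…D_4 at 0.262, terminal growth 0.0233, discount at r = 0.115.
D_1 = 9.6038
D_2 = 12.1200
D_3 = 15.2955
D_4 = 19.3029
Terminal value at t=4: TV = D_5/(r−g) = 19.7526/(0.115−0.0233) = 215.4050
P₀ = 9.6038/(1+0.115)^1 + 12.1200/(1+0.115)^2 + 15.2955/(1+0.115)^3 + 19.3029/(1+0.115)^4 + 215.4050/(1+0.115)^4 = 181.2509

$181.25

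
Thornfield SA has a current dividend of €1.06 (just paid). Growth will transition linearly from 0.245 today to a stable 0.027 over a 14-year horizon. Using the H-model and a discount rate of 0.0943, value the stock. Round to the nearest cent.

€40.21

H-model: P₀ = D₀[(1+g_L) + H(g_S−g_L)]/(r−g_L), with H = 14/2 = 7.
P₀ = 1.06 × [(1+0.027) + 7×(0.245−0.027)] / (0.0943−0.027)
   = 1.06 × 2.5530 / 0.0673 = 40.2107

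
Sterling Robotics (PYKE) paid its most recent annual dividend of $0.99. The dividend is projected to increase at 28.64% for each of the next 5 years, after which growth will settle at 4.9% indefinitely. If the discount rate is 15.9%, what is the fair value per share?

Two-stage DDM. Project D₁…D_5 at 0.2864, terminal growth 0.049, discount at r = 0.159.
D_1 = 1.2735
D_2 = 1.6383
D_3 = 2.1075
D_4 = 2.7111
D_5 = 3.4875
Terminal value at t=5: TV = D_6/(r−g) = 3.6584/(0.159−0.049) = 33.2582
P₀ = 1.2735/(1+0.159)^1 + 1.6383/(1+0.159)^2 + 2.1075/(1+0.159)^3 + 2.7111/(1+0.159)^4 + 3.4875/(1+0.159)^5 + 33.2582/(1+0.159)^5 = 22.7453

$22.75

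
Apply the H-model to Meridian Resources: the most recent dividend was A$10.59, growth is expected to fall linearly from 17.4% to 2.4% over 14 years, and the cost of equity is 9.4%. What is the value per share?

A$313.77

H-model: P₀ = D₀[(1+g_L) + H(g_S−g_L)]/(r−g_L), with H = 14/2 = 7.
P₀ = 10.59 × [(1+0.024) + 7×(0.174−0.024)] / (0.094−0.024)
   = 10.59 × 2.0740 / 0.07 = 313.7666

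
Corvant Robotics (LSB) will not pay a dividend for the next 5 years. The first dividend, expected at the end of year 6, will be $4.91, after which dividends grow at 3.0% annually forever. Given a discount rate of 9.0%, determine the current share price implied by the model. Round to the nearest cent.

Deferred-dividend DDM. At t=5 the remaining stream is a growing perpetuity with first payment D_6 = 4.91.
V_5 = D_6/(r−g) = 4.91/(0.09−0.03) = 81.8333
P₀ = V_5/(1+r)^5 = 81.8333/(1+0.09)^5 = 53.1861

$53.19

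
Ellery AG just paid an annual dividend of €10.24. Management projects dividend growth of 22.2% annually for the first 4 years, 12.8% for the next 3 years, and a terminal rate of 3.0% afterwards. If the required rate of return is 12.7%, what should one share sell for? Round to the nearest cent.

€243.59

Three-stage DDM. Project D₁…D_7; terminal Gordon value at t=7 with g = 0.03; discount at r = 0.127.
D_1 = 12.5133
D_2 = 15.2912
D_3 = 18.6859
D_4 = 22.8341
D_5 = 25.7569
D_6 = 29.0538
D_7 = 32.7727
TV_7 = 33.7559/(0.127−0.03) = 347.9987
P₀ = Σ Dₜ/(1+r)ᵗ + TV_7/(1+r)^7 = 243.5879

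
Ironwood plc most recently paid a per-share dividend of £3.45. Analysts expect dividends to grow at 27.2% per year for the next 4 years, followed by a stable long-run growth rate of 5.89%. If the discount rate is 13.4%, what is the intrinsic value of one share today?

£95.55

Two-stage DDM. Project D₁…D_4 at 0.272, terminal growth 0.0589, discount at r = 0.134.
D_1 = 4.3884
D_2 = 5.5820
D_3 = 7.1004
D_4 = 9.0317
Terminal value at t=4: TV = D_5/(r−g) = 9.5636/(0.134−0.0589) = 127.3452
P₀ = 4.3884/(1+0.134)^1 + 5.5820/(1+0.134)^2 + 7.1004/(1+0.134)^3 + 9.0317/(1+0.134)^4 + 127.3452/(1+0.134)^4 = 95.5482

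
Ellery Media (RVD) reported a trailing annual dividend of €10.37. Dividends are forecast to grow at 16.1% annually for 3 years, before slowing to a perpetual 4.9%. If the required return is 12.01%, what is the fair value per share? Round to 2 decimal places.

Two-stage DDM. Project D₁…D_3 at 0.161, terminal growth 0.049, discount at r = 0.1201.
D_1 = 12.0396
D_2 = 13.9779
D_3 = 16.2284
Terminal value at t=3: TV = D_4/(r−g) = 17.0236/(0.1201−0.049) = 239.4315
P₀ = 12.0396/(1+0.1201)^1 + 13.9779/(1+0.1201)^2 + 16.2284/(1+0.1201)^3 + 239.4315/(1+0.1201)^3 = 203.8147

€203.81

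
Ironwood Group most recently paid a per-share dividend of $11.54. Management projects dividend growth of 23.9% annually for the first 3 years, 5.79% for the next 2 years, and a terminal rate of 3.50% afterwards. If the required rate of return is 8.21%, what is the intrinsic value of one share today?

Three-stage DDM. Project D₁…D_5; terminal Gordon value at t=5 with g = 0.035; discount at r = 0.0821.
D_1 = 14.2981
D_2 = 17.7153
D_3 = 21.9493
D_4 = 23.2201
D_5 = 24.5646
TV_5 = 25.4243/(0.0821−0.035) = 539.7944
P₀ = Σ Dₜ/(1+r)ᵗ + TV_5/(1+r)^5 = 442.9812

$442.98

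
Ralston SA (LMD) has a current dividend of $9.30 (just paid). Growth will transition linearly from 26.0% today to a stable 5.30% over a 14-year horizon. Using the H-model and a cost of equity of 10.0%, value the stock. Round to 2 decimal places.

$495.08

H-model: P₀ = D₀[(1+g_L) + H(g_S−g_L)]/(r−g_L), with H = 14/2 = 7.
P₀ = 9.30 × [(1+0.053) + 7×(0.26−0.053)] / (0.1−0.053)
   = 9.30 × 2.5020 / 0.047 = 495.0766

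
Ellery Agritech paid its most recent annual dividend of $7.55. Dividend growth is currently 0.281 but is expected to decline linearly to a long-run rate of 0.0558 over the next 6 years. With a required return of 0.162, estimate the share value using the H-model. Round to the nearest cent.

$123.09

H-model: P₀ = D₀[(1+g_L) + H(g_S−g_L)]/(r−g_L), with H = 6/2 = 3.
P₀ = 7.55 × [(1+0.0558) + 3×(0.281−0.0558)] / (0.162−0.0558)
   = 7.55 × 1.7314 / 0.1062 = 123.0892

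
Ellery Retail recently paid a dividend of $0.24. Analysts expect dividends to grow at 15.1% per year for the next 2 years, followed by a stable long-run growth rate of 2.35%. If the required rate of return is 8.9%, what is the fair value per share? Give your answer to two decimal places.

$4.71

Two-stage DDM. Project D₁…D_2 at 0.151, terminal growth 0.0235, discount at r = 0.089.
D_1 = 0.2762
D_2 = 0.3180
Terminal value at t=2: TV = D_3/(r−g) = 0.3254/(0.089−0.0235) = 4.9683
P₀ = 0.2762/(1+0.089)^1 + 0.3180/(1+0.089)^2 + 4.9683/(1+0.089)^2 = 4.7112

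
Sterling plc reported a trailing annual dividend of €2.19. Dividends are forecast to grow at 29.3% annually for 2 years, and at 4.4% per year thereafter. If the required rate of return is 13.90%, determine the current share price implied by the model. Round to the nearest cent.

Two-stage DDM. Project D₁…D_2 at 0.293, terminal growth 0.044, discount at r = 0.139.
D_1 = 2.8317
D_2 = 3.6613
Terminal value at t=2: TV = D_3/(r−g) = 3.8224/(0.139−0.044) = 40.2363
P₀ = 2.8317/(1+0.139)^1 + 3.6613/(1+0.139)^2 + 40.2363/(1+0.139)^2 = 36.3233

€36.32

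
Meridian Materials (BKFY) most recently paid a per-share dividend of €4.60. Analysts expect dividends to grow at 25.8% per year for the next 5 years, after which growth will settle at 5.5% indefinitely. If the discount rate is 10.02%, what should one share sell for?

Two-stage DDM. Project D₁…D_5 at 0.258, terminal growth 0.055, discount at r = 0.1002.
D_1 = 5.7868
D_2 = 7.2798
D_3 = 9.1580
D_4 = 11.5207
D_5 = 14.4931
Terminal value at t=5: TV = D_6/(r−g) = 15.2902/(0.1002−0.055) = 338.2790
P₀ = 5.7868/(1+0.1002)^1 + 7.2798/(1+0.1002)^2 + 9.1580/(1+0.1002)^3 + 11.5207/(1+0.1002)^4 + 14.4931/(1+0.1002)^5 + 338.2790/(1+0.1002)^5 = 244.8585

€244.86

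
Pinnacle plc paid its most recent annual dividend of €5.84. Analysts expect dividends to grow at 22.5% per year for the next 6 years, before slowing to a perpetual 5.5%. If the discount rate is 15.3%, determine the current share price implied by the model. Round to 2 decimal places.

Two-stage DDM. Project D₁…D_6 at 0.225, terminal growth 0.055, discount at r = 0.153.
D_1 = 7.1540
D_2 = 8.7637
D_3 = 10.7355
D_4 = 13.1510
D_5 = 16.1099
D_6 = 19.7346
Terminal value at t=6: TV = D_7/(r−g) = 20.8201/(0.153−0.055) = 212.4495
P₀ = 7.1540/(1+0.153)^1 + 8.7637/(1+0.153)^2 + 10.7355/(1+0.153)^3 + 13.1510/(1+0.153)^4 + 16.1099/(1+0.153)^5 + 19.7346/(1+0.153)^6 + 212.4495/(1+0.153)^6 = 133.9703

€133.97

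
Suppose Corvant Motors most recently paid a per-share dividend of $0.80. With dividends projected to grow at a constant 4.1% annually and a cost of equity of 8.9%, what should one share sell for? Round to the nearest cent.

$17.35

Gordon growth model: P₀ = D₁/(r − g). D₁ = 0.80 × (1 + 0.041) = 0.8328.
P₀ = 0.8328 / (0.089 − 0.041) = 0.8328 / 0.048 = 17.3500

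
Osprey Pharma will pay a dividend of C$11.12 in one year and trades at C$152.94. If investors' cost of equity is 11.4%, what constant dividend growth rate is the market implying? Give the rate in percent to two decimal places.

From P₀ = D₁/(r − g), the implied growth is g = r − D₁/P₀.
g = 0.114 − 11.12/152.94 = 0.114 − 0.07271 = 0.04129

4.13%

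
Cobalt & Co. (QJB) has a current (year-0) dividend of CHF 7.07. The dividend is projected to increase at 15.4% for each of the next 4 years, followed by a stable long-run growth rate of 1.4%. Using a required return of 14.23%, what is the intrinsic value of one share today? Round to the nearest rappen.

CHF 87.21

Two-stage DDM. Project D₁…D_4 at 0.154, terminal growth 0.014, discount at r = 0.1423.
D_1 = 8.1588
D_2 = 9.4152
D_3 = 10.8652
D_4 = 12.5384
Terminal value at t=4: TV = D_5/(r−g) = 12.7140/(0.1423−0.014) = 99.0955
P₀ = 8.1588/(1+0.1423)^1 + 9.4152/(1+0.1423)^2 + 10.8652/(1+0.1423)^3 + 12.5384/(1+0.1423)^4 + 99.0955/(1+0.1423)^4 = 87.2130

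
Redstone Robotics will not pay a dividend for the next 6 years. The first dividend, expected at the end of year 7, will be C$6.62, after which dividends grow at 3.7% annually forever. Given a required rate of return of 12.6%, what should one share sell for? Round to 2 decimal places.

Deferred-dividend DDM. At t=6 the remaining stream is a growing perpetuity with first payment D_7 = 6.62.
V_6 = D_7/(r−g) = 6.62/(0.126−0.037) = 74.3820
P₀ = V_6/(1+r)^6 = 74.3820/(1+0.126)^6 = 36.4954

C$36.50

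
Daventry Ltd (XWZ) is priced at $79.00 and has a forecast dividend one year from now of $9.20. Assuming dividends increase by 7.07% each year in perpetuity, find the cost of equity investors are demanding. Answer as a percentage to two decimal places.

Rearranging the constant-growth DDM: r = D₁/P₀ + g.
r = 9.2000 / 79.00 + 0.0707 = 0.11646 + 0.0707 = 0.18716

18.72%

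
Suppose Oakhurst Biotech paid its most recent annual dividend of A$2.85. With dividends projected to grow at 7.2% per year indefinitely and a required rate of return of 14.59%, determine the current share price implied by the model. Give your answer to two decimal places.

Gordon growth model: P₀ = D₁/(r − g). D₁ = 2.85 × (1 + 0.072) = 3.0552.
P₀ = 3.0552 / (0.1459 − 0.072) = 3.0552 / 0.0739 = 41.3424

A$41.34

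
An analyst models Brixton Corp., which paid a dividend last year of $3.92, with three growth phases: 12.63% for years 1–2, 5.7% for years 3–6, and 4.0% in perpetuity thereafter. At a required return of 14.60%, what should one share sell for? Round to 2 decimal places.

$46.95

Three-stage DDM. Project D₁…D_6; terminal Gordon value at t=6 with g = 0.04; discount at r = 0.146.
D_1 = 4.4151
D_2 = 4.9727
D_3 = 5.2562
D_4 = 5.5558
D_5 = 5.8724
D_6 = 6.2072
TV_6 = 6.4555/(0.146−0.04) = 60.9006
P₀ = Σ Dₜ/(1+r)ᵗ + TV_6/(1+r)^6 = 46.9489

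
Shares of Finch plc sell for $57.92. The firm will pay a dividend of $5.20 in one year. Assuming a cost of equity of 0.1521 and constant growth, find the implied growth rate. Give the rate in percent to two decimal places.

From P₀ = D₁/(r − g), the implied growth is g = r − D₁/P₀.
g = 0.1521 − 5.20/57.92 = 0.1521 − 0.08978 = 0.06232

6.23%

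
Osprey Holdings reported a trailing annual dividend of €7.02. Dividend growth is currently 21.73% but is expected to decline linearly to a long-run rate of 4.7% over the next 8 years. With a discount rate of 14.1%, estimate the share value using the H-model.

€129.06

H-model: P₀ = D₀[(1+g_L) + H(g_S−g_L)]/(r−g_L), with H = 8/2 = 4.
P₀ = 7.02 × [(1+0.047) + 4×(0.2173−0.047)] / (0.141−0.047)
   = 7.02 × 1.7282 / 0.094 = 129.0634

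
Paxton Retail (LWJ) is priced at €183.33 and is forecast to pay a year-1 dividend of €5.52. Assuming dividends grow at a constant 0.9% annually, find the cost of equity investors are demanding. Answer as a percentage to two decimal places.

3.91%

Rearranging the constant-growth DDM: r = D₁/P₀ + g.
r = 5.5200 / 183.33 + 0.009 = 0.03011 + 0.009 = 0.03911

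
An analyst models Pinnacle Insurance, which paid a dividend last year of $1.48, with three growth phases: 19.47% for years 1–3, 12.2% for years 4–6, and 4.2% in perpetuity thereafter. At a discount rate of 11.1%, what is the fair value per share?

Three-stage DDM. Project D₁…D_6; terminal Gordon value at t=6 with g = 0.042; discount at r = 0.111.
D_1 = 1.7682
D_2 = 2.1124
D_3 = 2.5237
D_4 = 2.8316
D_5 = 3.1770
D_6 = 3.5646
TV_6 = 3.7144/(0.111−0.042) = 53.8314
P₀ = Σ Dₜ/(1+r)ᵗ + TV_6/(1+r)^6 = 39.3996

$39.40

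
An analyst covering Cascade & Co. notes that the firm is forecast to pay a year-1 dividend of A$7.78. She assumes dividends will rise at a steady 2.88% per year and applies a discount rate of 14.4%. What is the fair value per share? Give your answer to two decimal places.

A$67.53

Gordon growth model: P₀ = D₁/(r − g), with D₁ = 7.78 given directly.
P₀ = 7.7800 / (0.144 − 0.0288) = 7.7800 / 0.1152 = 67.5347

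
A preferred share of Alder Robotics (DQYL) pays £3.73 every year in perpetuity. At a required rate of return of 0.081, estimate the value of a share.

Zero-growth DDM (perpetuity): P₀ = D/r = 3.73 / 0.081 = 46.0494

£46.05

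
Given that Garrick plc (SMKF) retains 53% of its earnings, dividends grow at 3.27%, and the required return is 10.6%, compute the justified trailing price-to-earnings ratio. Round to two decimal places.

Payout ratio b = 1 − 0.53 = 0.47.
Justified trailing P/E = b(1+g)/(r−g) = 0.47×(1+0.0327)/(0.106−0.0327) = 6.6217

6.62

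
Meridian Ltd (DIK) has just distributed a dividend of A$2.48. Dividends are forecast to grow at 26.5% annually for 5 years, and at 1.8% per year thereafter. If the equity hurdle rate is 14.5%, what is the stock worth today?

Two-stage DDM. Project D₁…D_5 at 0.265, terminal growth 0.018, discount at r = 0.145.
D_1 = 3.1372
D_2 = 3.9686
D_3 = 5.0202
D_4 = 6.3506
D_5 = 8.0335
Terminal value at t=5: TV = D_6/(r−g) = 8.1781/(0.145−0.018) = 64.3944
P₀ = 3.1372/(1+0.145)^1 + 3.9686/(1+0.145)^2 + 5.0202/(1+0.145)^3 + 6.3506/(1+0.145)^4 + 8.0335/(1+0.145)^5 + 64.3944/(1+0.145)^5 = 49.6087

A$49.61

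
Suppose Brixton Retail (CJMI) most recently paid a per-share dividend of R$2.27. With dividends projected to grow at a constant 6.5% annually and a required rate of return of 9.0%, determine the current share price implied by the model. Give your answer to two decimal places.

R$96.70

Gordon growth model: P₀ = D₁/(r − g). D₁ = 2.27 × (1 + 0.065) = 2.4175.
P₀ = 2.4175 / (0.09 − 0.065) = 2.4175 / 0.025 = 96.7020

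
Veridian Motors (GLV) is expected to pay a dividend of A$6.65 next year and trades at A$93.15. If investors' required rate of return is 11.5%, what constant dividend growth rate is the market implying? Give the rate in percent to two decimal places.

4.36%

From P₀ = D₁/(r − g), the implied growth is g = r − D₁/P₀.
g = 0.115 − 6.65/93.15 = 0.115 − 0.07139 = 0.04361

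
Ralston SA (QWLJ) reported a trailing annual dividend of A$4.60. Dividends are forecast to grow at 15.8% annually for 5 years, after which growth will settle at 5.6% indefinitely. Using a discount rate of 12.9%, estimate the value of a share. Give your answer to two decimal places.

A$100.37

Two-stage DDM. Project D₁…D_5 at 0.158, terminal growth 0.056, discount at r = 0.129.
D_1 = 5.3268
D_2 = 6.1684
D_3 = 7.1430
D_4 = 8.2716
D_5 = 9.5786
Terminal value at t=5: TV = D_6/(r−g) = 10.1150/(0.129−0.056) = 138.5612
P₀ = 5.3268/(1+0.129)^1 + 6.1684/(1+0.129)^2 + 7.1430/(1+0.129)^3 + 8.2716/(1+0.129)^4 + 9.5786/(1+0.129)^5 + 138.5612/(1+0.129)^5 = 100.3734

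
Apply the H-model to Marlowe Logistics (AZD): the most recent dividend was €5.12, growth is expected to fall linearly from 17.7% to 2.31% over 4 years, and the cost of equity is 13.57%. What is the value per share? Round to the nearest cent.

€60.52

H-model: P₀ = D₀[(1+g_L) + H(g_S−g_L)]/(r−g_L), with H = 4/2 = 2.
P₀ = 5.12 × [(1+0.0231) + 2×(0.177−0.0231)] / (0.1357−0.0231)
   = 5.12 × 1.3309 / 0.1126 = 60.5169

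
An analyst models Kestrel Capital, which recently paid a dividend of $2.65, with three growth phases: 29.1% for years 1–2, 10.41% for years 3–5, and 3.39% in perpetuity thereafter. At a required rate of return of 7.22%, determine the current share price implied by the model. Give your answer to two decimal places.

$132.50

Three-stage DDM. Project D₁…D_5; terminal Gordon value at t=5 with g = 0.0339; discount at r = 0.0722.
D_1 = 3.4211
D_2 = 4.4167
D_3 = 4.8765
D_4 = 5.3841
D_5 = 5.9446
TV_5 = 6.1461/(0.0722−0.0339) = 160.4735
P₀ = Σ Dₜ/(1+r)ᵗ + TV_5/(1+r)^5 = 132.5043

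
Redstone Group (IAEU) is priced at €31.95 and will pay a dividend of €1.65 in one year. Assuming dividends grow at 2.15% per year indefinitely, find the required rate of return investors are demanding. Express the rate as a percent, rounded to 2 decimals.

7.31%

Rearranging the constant-growth DDM: r = D₁/P₀ + g.
r = 1.6500 / 31.95 + 0.0215 = 0.05164 + 0.0215 = 0.07314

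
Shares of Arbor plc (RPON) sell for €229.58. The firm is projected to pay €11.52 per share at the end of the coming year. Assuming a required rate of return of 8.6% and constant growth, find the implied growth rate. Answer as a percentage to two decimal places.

3.58%

From P₀ = D₁/(r − g), the implied growth is g = r − D₁/P₀.
g = 0.086 − 11.52/229.58 = 0.086 − 0.05018 = 0.03582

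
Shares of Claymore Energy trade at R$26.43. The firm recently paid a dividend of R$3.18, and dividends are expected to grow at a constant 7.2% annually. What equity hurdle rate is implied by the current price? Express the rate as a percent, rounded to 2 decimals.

Rearranging the constant-growth DDM: r = D₁/P₀ + g.
D₁ = 3.18 × (1 + 0.072) = 3.4090.
r = 3.4090 / 26.43 + 0.072 = 0.12898 + 0.072 = 0.20098

20.10%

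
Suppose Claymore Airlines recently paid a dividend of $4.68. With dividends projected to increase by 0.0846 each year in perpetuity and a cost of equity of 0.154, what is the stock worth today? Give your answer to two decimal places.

Gordon growth model: P₀ = D₁/(r − g). D₁ = 4.68 × (1 + 0.0846) = 5.0759.
P₀ = 5.0759 / (0.154 − 0.0846) = 5.0759 / 0.0694 = 73.1402

$73.14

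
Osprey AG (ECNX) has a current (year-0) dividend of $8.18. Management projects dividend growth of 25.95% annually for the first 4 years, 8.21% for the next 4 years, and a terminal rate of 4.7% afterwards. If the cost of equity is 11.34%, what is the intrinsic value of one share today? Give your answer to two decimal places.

Three-stage DDM. Project D₁…D_8; terminal Gordon value at t=8 with g = 0.047; discount at r = 0.1134.
D_1 = 10.3027
D_2 = 12.9763
D_3 = 16.3436
D_4 = 20.5848
D_5 = 22.2748
D_6 = 24.1035
D_7 = 26.0824
D_8 = 28.2238
TV_8 = 29.5503/(0.1134−0.047) = 445.0350
P₀ = Σ Dₜ/(1+r)ᵗ + TV_8/(1+r)^8 = 283.3206

$283.32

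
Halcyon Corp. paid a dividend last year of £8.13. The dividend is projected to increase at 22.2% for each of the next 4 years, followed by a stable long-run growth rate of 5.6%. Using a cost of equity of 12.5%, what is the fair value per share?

£213.37

Two-stage DDM. Project D₁…D_4 at 0.222, terminal growth 0.056, discount at r = 0.125.
D_1 = 9.9349
D_2 = 12.1404
D_3 = 14.8356
D_4 = 18.1291
Terminal value at t=4: TV = D_5/(r−g) = 19.1443/(0.125−0.056) = 277.4535
P₀ = 9.9349/(1+0.125)^1 + 12.1404/(1+0.125)^2 + 14.8356/(1+0.125)^3 + 18.1291/(1+0.125)^4 + 277.4535/(1+0.125)^4 = 213.3736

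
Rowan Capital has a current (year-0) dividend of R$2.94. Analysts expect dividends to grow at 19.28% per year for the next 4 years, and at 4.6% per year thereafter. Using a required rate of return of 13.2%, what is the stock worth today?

R$57.51

Two-stage DDM. Project D₁…D_4 at 0.1928, terminal growth 0.046, discount at r = 0.132.
D_1 = 3.5068
D_2 = 4.1829
D_3 = 4.9894
D_4 = 5.9514
Terminal value at t=4: TV = D_5/(r−g) = 6.2251/(0.132−0.046) = 72.3854
P₀ = 3.5068/(1+0.132)^1 + 4.1829/(1+0.132)^2 + 4.9894/(1+0.132)^3 + 5.9514/(1+0.132)^4 + 72.3854/(1+0.132)^4 = 57.5086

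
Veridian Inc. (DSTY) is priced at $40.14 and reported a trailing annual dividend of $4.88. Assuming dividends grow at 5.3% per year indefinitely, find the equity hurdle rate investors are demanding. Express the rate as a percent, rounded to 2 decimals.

18.10%

Rearranging the constant-growth DDM: r = D₁/P₀ + g.
D₁ = 4.88 × (1 + 0.053) = 5.1386.
r = 5.1386 / 40.14 + 0.053 = 0.12802 + 0.053 = 0.18102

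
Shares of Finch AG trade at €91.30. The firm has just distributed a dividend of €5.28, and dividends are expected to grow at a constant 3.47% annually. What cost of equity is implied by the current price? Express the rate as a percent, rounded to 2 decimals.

Rearranging the constant-growth DDM: r = D₁/P₀ + g.
D₁ = 5.28 × (1 + 0.0347) = 5.4632.
r = 5.4632 / 91.30 + 0.0347 = 0.05984 + 0.0347 = 0.09454

9.45%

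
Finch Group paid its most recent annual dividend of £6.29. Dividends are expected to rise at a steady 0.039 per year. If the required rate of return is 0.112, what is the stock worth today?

Gordon growth model: P₀ = D₁/(r − g). D₁ = 6.29 × (1 + 0.039) = 6.5353.
P₀ = 6.5353 / (0.112 − 0.039) = 6.5353 / 0.073 = 89.5248

£89.52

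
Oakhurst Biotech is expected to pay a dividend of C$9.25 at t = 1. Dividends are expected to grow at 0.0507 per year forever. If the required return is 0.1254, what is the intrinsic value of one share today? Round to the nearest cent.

C$123.83

Gordon growth model: P₀ = D₁/(r − g), with D₁ = 9.25 given directly.
P₀ = 9.2500 / (0.1254 − 0.0507) = 9.2500 / 0.0747 = 123.8286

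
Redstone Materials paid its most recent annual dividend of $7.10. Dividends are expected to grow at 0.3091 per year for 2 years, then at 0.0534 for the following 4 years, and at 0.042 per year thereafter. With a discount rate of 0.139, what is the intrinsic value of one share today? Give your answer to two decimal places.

$122.23

Three-stage DDM. Project D₁…D_6; terminal Gordon value at t=6 with g = 0.042; discount at r = 0.139.
D_1 = 9.2946
D_2 = 12.1676
D_3 = 12.8173
D_4 = 13.5018
D_5 = 14.2228
D_6 = 14.9823
TV_6 = 15.6115/(0.139−0.042) = 160.9434
P₀ = Σ Dₜ/(1+r)ᵗ + TV_6/(1+r)^6 = 122.2276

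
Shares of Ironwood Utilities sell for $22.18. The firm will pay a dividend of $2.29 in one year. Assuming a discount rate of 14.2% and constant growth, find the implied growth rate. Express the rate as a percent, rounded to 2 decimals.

From P₀ = D₁/(r − g), the implied growth is g = r − D₁/P₀.
g = 0.142 − 2.29/22.18 = 0.142 − 0.10325 = 0.03875

3.88%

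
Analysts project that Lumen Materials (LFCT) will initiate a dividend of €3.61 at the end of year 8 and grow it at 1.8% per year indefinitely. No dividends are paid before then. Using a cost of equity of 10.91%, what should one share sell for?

€19.20

Deferred-dividend DDM. At t=7 the remaining stream is a growing perpetuity with first payment D_8 = 3.61.
V_7 = D_8/(r−g) = 3.61/(0.1091−0.018) = 39.6268
P₀ = V_7/(1+r)^7 = 39.6268/(1+0.1091)^7 = 19.1953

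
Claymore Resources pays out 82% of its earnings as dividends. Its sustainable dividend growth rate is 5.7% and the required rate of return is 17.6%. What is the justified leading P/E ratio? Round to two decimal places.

Justified leading P/E = b/(r−g) = 0.82/(0.176−0.057) = 6.8908

6.89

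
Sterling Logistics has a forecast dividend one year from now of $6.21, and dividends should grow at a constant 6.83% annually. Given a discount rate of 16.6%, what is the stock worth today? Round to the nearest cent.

Gordon growth model: P₀ = D₁/(r − g), with D₁ = 6.21 given directly.
P₀ = 6.2100 / (0.166 − 0.0683) = 6.2100 / 0.0977 = 63.5619

$63.56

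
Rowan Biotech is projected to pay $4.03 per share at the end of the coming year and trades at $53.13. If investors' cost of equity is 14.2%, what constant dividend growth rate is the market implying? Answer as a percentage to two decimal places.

6.61%

From P₀ = D₁/(r − g), the implied growth is g = r − D₁/P₀.
g = 0.142 − 4.03/53.13 = 0.142 − 0.07585 = 0.06615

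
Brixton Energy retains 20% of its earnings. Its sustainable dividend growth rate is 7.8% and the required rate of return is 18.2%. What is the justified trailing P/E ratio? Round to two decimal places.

8.29

Payout ratio b = 1 − 0.20 = 0.80.
Justified trailing P/E = b(1+g)/(r−g) = 0.80×(1+0.078)/(0.182−0.078) = 8.2923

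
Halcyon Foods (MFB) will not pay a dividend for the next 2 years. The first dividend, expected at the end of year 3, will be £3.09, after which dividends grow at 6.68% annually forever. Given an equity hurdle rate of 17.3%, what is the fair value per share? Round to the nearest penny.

Deferred-dividend DDM. At t=2 the remaining stream is a growing perpetuity with first payment D_3 = 3.09.
V_2 = D_3/(r−g) = 3.09/(0.173−0.0668) = 29.0960
P₀ = V_2/(1+r)^2 = 29.0960/(1+0.173)^2 = 21.1465

£21.15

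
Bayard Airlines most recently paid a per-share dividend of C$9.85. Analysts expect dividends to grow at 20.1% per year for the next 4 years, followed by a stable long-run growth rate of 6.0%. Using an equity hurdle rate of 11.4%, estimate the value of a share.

Two-stage DDM. Project D₁…D_4 at 0.201, terminal growth 0.06, discount at r = 0.114.
D_1 = 11.8299
D_2 = 14.2076
D_3 = 17.0634
D_4 = 20.4931
Terminal value at t=4: TV = D_5/(r−g) = 21.7227/(0.114−0.06) = 402.2725
P₀ = 11.8299/(1+0.114)^1 + 14.2076/(1+0.114)^2 + 17.0634/(1+0.114)^3 + 20.4931/(1+0.114)^4 + 402.2725/(1+0.114)^4 = 308.9210

C$308.92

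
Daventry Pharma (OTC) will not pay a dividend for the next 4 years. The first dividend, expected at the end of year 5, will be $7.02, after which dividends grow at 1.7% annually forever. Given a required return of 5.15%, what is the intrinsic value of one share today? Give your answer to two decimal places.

$166.45

Deferred-dividend DDM. At t=4 the remaining stream is a growing perpetuity with first payment D_5 = 7.02.
V_4 = D_5/(r−g) = 7.02/(0.0515−0.017) = 203.4783
P₀ = V_4/(1+r)^4 = 203.4783/(1+0.0515)^4 = 166.4489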